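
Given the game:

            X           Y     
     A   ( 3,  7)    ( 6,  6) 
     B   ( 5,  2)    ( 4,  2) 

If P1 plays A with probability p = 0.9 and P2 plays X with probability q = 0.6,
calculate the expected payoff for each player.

E[P1] = 4.24, E[P2] = 6.14

Work:
E[P1] = p·q·π₁(A,X) + p·(1-q)·π₁(A,Y) + (1-p)·q·π₁(B,X) + (1-p)·(1-q)·π₁(B,Y)
= 0.9·0.6·3 + 0.9·0.4·6 + 0.1·0.6·5 + 0.1·0.4·4
= 4.24

E[P2] = 6.14 (similar calculation)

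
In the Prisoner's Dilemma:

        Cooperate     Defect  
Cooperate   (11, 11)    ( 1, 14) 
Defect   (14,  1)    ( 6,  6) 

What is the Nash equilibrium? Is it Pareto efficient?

(Defect, Defect) is NE; not Pareto efficient

Work:
Defect dominates Cooperate for both players:
If P2 cooperates: Defect (14) > Cooperate (11)
If P2 defects: Defect (6) > Cooperate (1)
NE: (Defect, Defect) with payoff (6, 6)
But (Cooperate, Cooperate) = (11, 11) Pareto dominates (6, 6)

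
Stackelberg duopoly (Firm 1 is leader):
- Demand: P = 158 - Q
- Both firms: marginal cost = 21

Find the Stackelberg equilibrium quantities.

q₁* (leader) = 68.5, q₂* (follower) = 34.25

Work:
Follower's reaction: q₂ = (a - c - q₁)/2
Leader substitutes: π₁ = q₁·(a - q₁ - (a-c-q₁)/2 - c)
FOC: q₁* = (158 - 21)/2 = 68.50
Then: q₂* = (158 - 21 - 68.5)/2 = 34.25
Leader has first-mover advantage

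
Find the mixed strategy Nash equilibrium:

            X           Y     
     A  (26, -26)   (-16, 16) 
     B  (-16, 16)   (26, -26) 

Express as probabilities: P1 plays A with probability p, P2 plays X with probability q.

p = 0.5, q = 0.5

Work:
Find probabilities that make opponent indifferent:
P2 chooses q to make P1 indifferent between A and B
P1 chooses p to make P2 indifferent between X and Y
Mixed NE: P1 plays (A: 0.5, B: 0.5), P2 plays (X: 0.5, Y: 0.5)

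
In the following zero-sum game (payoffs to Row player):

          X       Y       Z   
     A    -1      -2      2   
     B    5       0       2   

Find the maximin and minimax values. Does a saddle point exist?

Maximin = 0, Minimax = 0, Saddle: True

Work:
Row minimums: [-2, 0] → maximin = 0
Column maximums: [5, 0, 2] → minimax = 0
Saddle point exists! Game value = 0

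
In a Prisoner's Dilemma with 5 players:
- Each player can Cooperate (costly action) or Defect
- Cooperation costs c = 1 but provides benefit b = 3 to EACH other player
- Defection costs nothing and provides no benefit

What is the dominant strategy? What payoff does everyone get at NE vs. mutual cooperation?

Dominant: Defect; NE payoff = 0; Coop payoff = 11

Work:
Defect dominates (saves cost c = 1, benefit to others is external)
NE: All defect → everyone gets 0
If all cooperate: each receives (4)×3 - 1 = 11
Social dilemma: 11 > 0 but NE gives 0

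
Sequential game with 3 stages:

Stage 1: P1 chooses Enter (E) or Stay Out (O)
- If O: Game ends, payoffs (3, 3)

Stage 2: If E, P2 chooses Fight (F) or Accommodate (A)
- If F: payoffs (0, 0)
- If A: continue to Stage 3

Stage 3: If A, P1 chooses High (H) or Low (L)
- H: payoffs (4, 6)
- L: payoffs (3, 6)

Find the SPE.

SPE: (E, A, H); Outcome (4, 6)

Work:
Stage 3: P1 chooses H (4 vs 3)
Stage 2: P2: F->0, A->6 (anticipating H). Choose A
Stage 1: P1: O->3, E->4 (anticipating A, H). Choose E
SPE path: E -> A -> H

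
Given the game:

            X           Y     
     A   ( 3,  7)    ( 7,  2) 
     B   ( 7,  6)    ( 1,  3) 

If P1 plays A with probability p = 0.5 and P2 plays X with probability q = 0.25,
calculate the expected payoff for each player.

E[P1] = 4.25, E[P2] = 3.5

Work:
E[P1] = p·q·π₁(A,X) + p·(1-q)·π₁(A,Y) + (1-p)·q·π₁(B,X) + (1-p)·(1-q)·π₁(B,Y)
= 0.5·0.25·3 + 0.5·0.75·7 + 0.5·0.25·7 + 0.5·0.75·1
= 4.25

E[P2] = 3.5 (similar calculation)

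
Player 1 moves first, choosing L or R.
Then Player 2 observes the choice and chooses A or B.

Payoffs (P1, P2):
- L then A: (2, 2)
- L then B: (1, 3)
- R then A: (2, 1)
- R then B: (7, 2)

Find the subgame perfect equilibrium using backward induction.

P1 plays R, P2 plays B after L and B after R; Payoff (7, 2)

Work:
Backward induction:
After L: P2 chooses B → P1 gets 1
After R: P2 chooses B → P1 gets 7
P1 chooses R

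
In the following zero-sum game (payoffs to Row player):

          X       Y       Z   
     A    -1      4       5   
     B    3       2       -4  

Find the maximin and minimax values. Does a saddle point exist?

Maximin = -1, Minimax = 3, Saddle: False

Work:
Row minimums: [-1, -4] → maximin = -1
Column maximums: [3, 4, 5] → minimax = 3
No saddle point (maximin ≠ minimax). Mixed strategy needed.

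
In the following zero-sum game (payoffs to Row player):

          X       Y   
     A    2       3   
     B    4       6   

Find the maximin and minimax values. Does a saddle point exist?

Maximin = 4, Minimax = 4, Saddle: True

Work:
Row minimums: [2, 4] → maximin = 4
Column maximums: [4, 6] → minimax = 4
Saddle point exists! Game value = 4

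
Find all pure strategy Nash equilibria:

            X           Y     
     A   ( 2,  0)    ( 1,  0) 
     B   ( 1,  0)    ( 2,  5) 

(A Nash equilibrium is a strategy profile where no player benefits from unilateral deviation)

Nash equilibrium: (A, X), (B, Y)

Work:
Best responses:
  P1 vs X: payoffs [2, 1] → best response A (payoff 2)
  P1 vs Y: payoffs [1, 2] → best response B (payoff 2)
  P2 vs A: payoffs [0, 0] → best response X/Y (payoff 0)
  P2 vs B: payoffs [0, 5] → best response Y (payoff 5)
Mutual best responses: (A,X), (B,Y) → Nash equilibria.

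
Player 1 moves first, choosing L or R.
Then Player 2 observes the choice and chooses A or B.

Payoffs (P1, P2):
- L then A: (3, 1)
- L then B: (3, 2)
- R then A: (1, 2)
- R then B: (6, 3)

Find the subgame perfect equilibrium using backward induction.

P1 plays R, P2 plays B after L and B after R; Payoff (6, 3)

Work:
Backward induction:
After L: P2 chooses B → P1 gets 3
After R: P2 chooses B → P1 gets 6
P1 chooses R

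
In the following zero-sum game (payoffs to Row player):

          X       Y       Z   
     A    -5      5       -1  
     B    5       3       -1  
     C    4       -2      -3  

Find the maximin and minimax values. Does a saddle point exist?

Maximin = -1, Minimax = -1, Saddle: True

Work:
Row minimums: [-5, -1, -3] → maximin = -1
Column maximums: [5, 5, -1] → minimax = -1
Saddle point exists! Game value = -1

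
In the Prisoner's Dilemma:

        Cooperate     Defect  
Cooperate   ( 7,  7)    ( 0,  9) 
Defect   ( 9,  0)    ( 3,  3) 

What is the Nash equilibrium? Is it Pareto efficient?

(Defect, Defect) is NE; not Pareto efficient

Work:
Defect dominates Cooperate for both players:
If P2 cooperates: Defect (9) > Cooperate (7)
If P2 defects: Defect (3) > Cooperate (0)
NE: (Defect, Defect) with payoff (3, 3)
But (Cooperate, Cooperate) = (7, 7) Pareto dominates (3, 3)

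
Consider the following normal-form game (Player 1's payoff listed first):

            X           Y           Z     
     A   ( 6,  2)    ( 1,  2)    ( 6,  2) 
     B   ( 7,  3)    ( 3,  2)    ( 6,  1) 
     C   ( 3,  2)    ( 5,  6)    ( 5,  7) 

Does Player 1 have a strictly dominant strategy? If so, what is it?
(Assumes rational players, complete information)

No strictly dominant strategy exists for Player 1

Work:
A strategy strictly dominates another if it gives a strictly higher payoff against every opponent action. Compare each pair of P1's strategies column-by-column:
  A vs B: [6 vs 7, 1 vs 3, 6 vs 6] → A does not strictly dominate B (column X: 6 ≤ 7)
  A vs C: [6 vs 3, 1 vs 5, 6 vs 5] → A does not strictly dominate C (column Y: 1 ≤ 5)
  B vs A: [7 vs 6, 3 vs 1, 6 vs 6] → B does not strictly dominate A (column Z: 6 ≤ 6)
  B vs C: [7 vs 3, 3 vs 5, 6 vs 5] → B does not strictly dominate C (column Y: 3 ≤ 5)
  C vs A: [3 vs 6, 5 vs 1, 5 vs 6] → C does not strictly dominate A (column X: 3 ≤ 6)
  C vs B: [3 vs 7, 5 vs 3, 5 vs 6] → C does not strictly dominate B (column X: 3 ≤ 7)
No single strategy strictly dominates all others → no strictly dominant strategy.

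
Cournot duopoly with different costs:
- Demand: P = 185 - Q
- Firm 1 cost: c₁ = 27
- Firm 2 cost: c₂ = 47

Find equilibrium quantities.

q₁* = 59.33, q₂* = 39.33

Work:
Reaction: q₁ = (185 - 27 - q₂)/2
Reaction: q₂ = (185 - 47 - q₁)/2
Solve simultaneously:
q₁* = (185 - 2×27 + 47)/3 = 59.33
q₂* = (185 - 2×47 + 27)/3 = 39.33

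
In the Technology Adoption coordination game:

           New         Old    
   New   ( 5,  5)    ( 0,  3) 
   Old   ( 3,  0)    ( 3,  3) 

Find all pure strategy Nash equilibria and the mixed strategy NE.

Pure NE: (New, New) and (Old, Old); Mixed NE: p = 0.6, q = 0.6

Work:
Check pure NE:
(New, New): (5, 5) - no unilateral deviation beneficial
(Old, Old): (3, 3) - no unilateral deviation beneficial
Mixed NE: P1 plays New with p = 0.6, P2 plays New with q = 0.6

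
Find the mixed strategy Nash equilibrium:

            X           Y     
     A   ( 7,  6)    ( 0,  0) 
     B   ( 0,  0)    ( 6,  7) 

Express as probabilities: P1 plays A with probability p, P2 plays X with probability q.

p = 0.5385, q = 0.4615

Work:
Find probabilities that make opponent indifferent:
P2 chooses q to make P1 indifferent between A and B
P1 chooses p to make P2 indifferent between X and Y
Mixed NE: P1 plays (A: 0.5385, B: 0.4615), P2 plays (X: 0.4615, Y: 0.5385)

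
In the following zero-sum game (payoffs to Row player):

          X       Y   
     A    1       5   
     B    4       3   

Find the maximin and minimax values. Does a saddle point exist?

Maximin = 3, Minimax = 4, Saddle: False

Work:
Row minimums: [1, 3] → maximin = 3
Column maximums: [4, 5] → minimax = 4
No saddle point (maximin ≠ minimax). Mixed strategy needed.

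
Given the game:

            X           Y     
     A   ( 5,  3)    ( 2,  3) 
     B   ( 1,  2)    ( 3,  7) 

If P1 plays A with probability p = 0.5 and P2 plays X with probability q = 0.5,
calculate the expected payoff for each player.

E[P1] = 2.75, E[P2] = 3.75

Work:
E[P1] = p·q·π₁(A,X) + p·(1-q)·π₁(A,Y) + (1-p)·q·π₁(B,X) + (1-p)·(1-q)·π₁(B,Y)
= 0.5·0.5·5 + 0.5·0.5·2 + 0.5·0.5·1 + 0.5·0.5·3
= 2.75

E[P2] = 3.75 (similar calculation)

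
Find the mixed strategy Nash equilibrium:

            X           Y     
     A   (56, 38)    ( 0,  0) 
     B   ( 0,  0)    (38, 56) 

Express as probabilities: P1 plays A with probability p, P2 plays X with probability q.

p = 0.5957, q = 0.4043

Work:
Find probabilities that make opponent indifferent:
P2 chooses q to make P1 indifferent between A and B
P1 chooses p to make P2 indifferent between X and Y
Mixed NE: P1 plays (A: 0.5957, B: 0.4043), P2 plays (X: 0.4043, Y: 0.5957)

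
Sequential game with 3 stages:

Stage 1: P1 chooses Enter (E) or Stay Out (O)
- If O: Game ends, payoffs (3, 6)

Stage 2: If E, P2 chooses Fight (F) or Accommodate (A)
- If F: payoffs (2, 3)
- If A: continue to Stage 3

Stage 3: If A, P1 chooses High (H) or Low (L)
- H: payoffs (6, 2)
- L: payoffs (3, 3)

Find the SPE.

SPE: (O, F, H); Outcome (3, 6)

Work:
Stage 3: P1 chooses H (6 vs 3)
Stage 2: P2: F->3, A->2 (anticipating H). Choose F
Stage 1: P1: O->3, E->2 (anticipating F, H). Choose O
SPE path: O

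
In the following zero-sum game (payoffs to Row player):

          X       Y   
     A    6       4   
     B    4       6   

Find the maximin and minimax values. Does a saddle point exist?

Maximin = 4, Minimax = 6, Saddle: False

Work:
Row minimums: [4, 4] → maximin = 4
Column maximums: [6, 6] → minimax = 6
No saddle point (maximin ≠ minimax). Mixed strategy needed.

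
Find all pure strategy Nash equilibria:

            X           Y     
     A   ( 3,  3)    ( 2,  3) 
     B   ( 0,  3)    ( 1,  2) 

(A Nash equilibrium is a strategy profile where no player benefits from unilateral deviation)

Nash equilibrium: (A, X), (A, Y)

Work:
Best responses:
  P1 vs X: payoffs [3, 0] → best response A (payoff 3)
  P1 vs Y: payoffs [2, 1] → best response A (payoff 2)
  P2 vs A: payoffs [3, 3] → best response X/Y (payoff 3)
  P2 vs B: payoffs [3, 2] → best response X (payoff 3)
Mutual best responses: (A,X), (A,Y) → Nash equilibria.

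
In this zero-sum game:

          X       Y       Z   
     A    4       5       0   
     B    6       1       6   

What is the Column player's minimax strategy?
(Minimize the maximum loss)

Column should play Y, value = 5

Work:
Column player minimizes Row's maximum payoff:
Column X: max payoff to Row = 6
Column Y: max payoff to Row = 5
Column Z: max payoff to Row = 6
Minimum is 5, achieved by column Y.
Minimax strategy: Y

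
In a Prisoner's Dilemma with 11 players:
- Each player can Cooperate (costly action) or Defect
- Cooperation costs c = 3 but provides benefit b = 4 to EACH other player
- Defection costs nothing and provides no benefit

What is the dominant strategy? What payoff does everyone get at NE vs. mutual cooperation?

Dominant: Defect; NE payoff = 0; Coop payoff = 37

Work:
Defect dominates (saves cost c = 3, benefit to others is external)
NE: All defect → everyone gets 0
If all cooperate: each receives (10)×4 - 3 = 37
Social dilemma: 37 > 0 but NE gives 0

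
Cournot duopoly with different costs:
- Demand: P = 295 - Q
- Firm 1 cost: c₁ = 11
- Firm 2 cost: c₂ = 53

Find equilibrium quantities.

q₁* = 108.67, q₂* = 66.67

Work:
Reaction: q₁ = (295 - 11 - q₂)/2
Reaction: q₂ = (295 - 53 - q₁)/2
Solve simultaneously:
q₁* = (295 - 2×11 + 53)/3 = 108.67
q₂* = (295 - 2×53 + 11)/3 = 66.67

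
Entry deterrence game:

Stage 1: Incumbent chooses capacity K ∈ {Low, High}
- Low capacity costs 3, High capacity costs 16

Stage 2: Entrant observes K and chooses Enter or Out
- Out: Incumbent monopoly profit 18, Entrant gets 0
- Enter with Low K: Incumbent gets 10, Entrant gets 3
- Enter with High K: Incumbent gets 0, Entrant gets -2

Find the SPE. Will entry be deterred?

SPE: (Low, Enter|Low, Out|High); Entry not deterred. Incumbent net profit = 7, Entrant gets 3

Work:
After Low K: Entrant enters (3 > 0)
After High K: Entrant stays out (-2 < 0)
Incumbent: Low → 10−3=7, High → 18−16=2
Incumbent chooses Low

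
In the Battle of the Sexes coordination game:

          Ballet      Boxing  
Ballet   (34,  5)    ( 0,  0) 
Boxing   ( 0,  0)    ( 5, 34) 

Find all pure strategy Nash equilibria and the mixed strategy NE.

Pure NE: (Ballet, Ballet) and (Boxing, Boxing); Mixed NE: p = 0.8718, q = 0.1282

Work:
Check pure NE:
(Ballet, Ballet): (34, 5) - no unilateral deviation beneficial
(Boxing, Boxing): (5, 34) - no unilateral deviation beneficial
Mixed NE: P1 plays Ballet with p = 0.8718, P2 plays Ballet with q = 0.1282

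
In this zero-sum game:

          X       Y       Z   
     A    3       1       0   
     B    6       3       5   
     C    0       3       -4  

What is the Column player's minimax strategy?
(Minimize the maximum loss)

Column should play Y, value = 3

Work:
Column player minimizes Row's maximum payoff:
Column X: max payoff to Row = 6
Column Y: max payoff to Row = 3
Column Z: max payoff to Row = 5
Minimum is 3, achieved by column Y.
Minimax strategy: Y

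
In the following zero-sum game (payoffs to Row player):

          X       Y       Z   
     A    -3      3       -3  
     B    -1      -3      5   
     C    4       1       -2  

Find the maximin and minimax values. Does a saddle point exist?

Maximin = -2, Minimax = 3, Saddle: False

Work:
Row minimums: [-3, -3, -2] → maximin = -2
Column maximums: [4, 3, 5] → minimax = 3
No saddle point (maximin ≠ minimax). Mixed strategy needed.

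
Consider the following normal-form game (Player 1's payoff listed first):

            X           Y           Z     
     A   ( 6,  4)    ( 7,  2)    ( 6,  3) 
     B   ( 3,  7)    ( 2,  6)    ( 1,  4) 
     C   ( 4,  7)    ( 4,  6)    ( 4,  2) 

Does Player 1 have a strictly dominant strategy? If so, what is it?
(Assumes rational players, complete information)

Yes, Player 1's strictly dominant strategy is A

Work:
A strategy strictly dominates another if it gives a strictly higher payoff against every opponent action. Compare each pair of P1's strategies column-by-column:
  A vs B: [6 vs 3, 7 vs 2, 6 vs 1] → A strictly dominates B
  A vs C: [6 vs 4, 7 vs 4, 6 vs 4] → A strictly dominates C
  B vs A: [3 vs 6, 2 vs 7, 1 vs 6] → B does not strictly dominate A (column X: 3 ≤ 6)
  B vs C: [3 vs 4, 2 vs 4, 1 vs 4] → B does not strictly dominate C (column X: 3 ≤ 4)
  C vs A: [4 vs 6, 4 vs 7, 4 vs 6] → C does not strictly dominate A (column X: 4 ≤ 6)
  C vs B: [4 vs 3, 4 vs 2, 4 vs 1] → C strictly dominates B
A strictly dominates every other strategy → strictly dominant.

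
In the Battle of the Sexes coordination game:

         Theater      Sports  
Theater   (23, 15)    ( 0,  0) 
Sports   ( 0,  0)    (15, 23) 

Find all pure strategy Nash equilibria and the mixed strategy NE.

Pure NE: (Theater, Theater) and (Sports, Sports); Mixed NE: p = 0.6053, q = 0.3947

Work:
Check pure NE:
(Theater, Theater): (23, 15) - no unilateral deviation beneficial
(Sports, Sports): (15, 23) - no unilateral deviation beneficial
Mixed NE: P1 plays Theater with p = 0.6053, P2 plays Theater with q = 0.3947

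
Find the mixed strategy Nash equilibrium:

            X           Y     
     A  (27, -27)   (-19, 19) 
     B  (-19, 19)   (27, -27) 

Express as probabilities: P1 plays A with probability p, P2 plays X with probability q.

p = 0.5, q = 0.5

Work:
Find probabilities that make opponent indifferent:
P2 chooses q to make P1 indifferent between A and B
P1 chooses p to make P2 indifferent between X and Y
Mixed NE: P1 plays (A: 0.5, B: 0.5), P2 plays (X: 0.5, Y: 0.5)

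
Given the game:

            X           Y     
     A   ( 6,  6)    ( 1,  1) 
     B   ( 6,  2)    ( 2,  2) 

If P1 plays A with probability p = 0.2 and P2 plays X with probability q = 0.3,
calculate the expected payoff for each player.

E[P1] = 3.06, E[P2] = 2.1

Work:
E[P1] = p·q·π₁(A,X) + p·(1-q)·π₁(A,Y) + (1-p)·q·π₁(B,X) + (1-p)·(1-q)·π₁(B,Y)
= 0.2·0.3·6 + 0.2·0.7·1 + 0.8·0.3·6 + 0.8·0.7·2
= 3.06

E[P2] = 2.1 (similar calculation)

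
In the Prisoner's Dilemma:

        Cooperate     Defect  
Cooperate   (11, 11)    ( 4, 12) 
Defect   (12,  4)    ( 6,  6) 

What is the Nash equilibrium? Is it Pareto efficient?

(Defect, Defect) is NE; not Pareto efficient

Work:
Defect dominates Cooperate for both players:
If P2 cooperates: Defect (12) > Cooperate (11)
If P2 defects: Defect (6) > Cooperate (4)
NE: (Defect, Defect) with payoff (6, 6)
But (Cooperate, Cooperate) = (11, 11) Pareto dominates (6, 6)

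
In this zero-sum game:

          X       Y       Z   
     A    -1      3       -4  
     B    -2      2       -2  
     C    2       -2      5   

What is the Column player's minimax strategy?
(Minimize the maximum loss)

Column should play X, value = 2

Work:
Column player minimizes Row's maximum payoff:
Column X: max payoff to Row = 2
Column Y: max payoff to Row = 3
Column Z: max payoff to Row = 5
Minimum is 2, achieved by column X.
Minimax strategy: X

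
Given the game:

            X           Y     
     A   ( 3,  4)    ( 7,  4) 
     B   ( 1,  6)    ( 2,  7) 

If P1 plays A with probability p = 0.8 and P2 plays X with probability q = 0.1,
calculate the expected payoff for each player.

E[P1] = 5.66, E[P2] = 4.58

Work:
E[P1] = p·q·π₁(A,X) + p·(1-q)·π₁(A,Y) + (1-p)·q·π₁(B,X) + (1-p)·(1-q)·π₁(B,Y)
= 0.8·0.1·3 + 0.8·0.9·7 + 0.2·0.1·1 + 0.2·0.9·2
= 5.66

E[P2] = 4.58 (similar calculation)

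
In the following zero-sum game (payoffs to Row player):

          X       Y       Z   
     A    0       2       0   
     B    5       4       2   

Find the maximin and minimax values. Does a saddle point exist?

Maximin = 2, Minimax = 2, Saddle: True

Work:
Row minimums: [0, 2] → maximin = 2
Column maximums: [5, 4, 2] → minimax = 2
Saddle point exists! Game value = 2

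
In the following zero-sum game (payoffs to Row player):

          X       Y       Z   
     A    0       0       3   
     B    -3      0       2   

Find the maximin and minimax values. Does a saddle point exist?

Maximin = 0, Minimax = 0, Saddle: True

Work:
Row minimums: [0, -3] → maximin = 0
Column maximums: [0, 0, 3] → minimax = 0
Saddle point exists! Game value = 0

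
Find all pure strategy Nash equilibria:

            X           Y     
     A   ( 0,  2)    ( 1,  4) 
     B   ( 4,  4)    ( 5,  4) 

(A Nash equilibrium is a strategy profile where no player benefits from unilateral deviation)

Nash equilibrium: (B, X), (B, Y)

Work:
Best responses:
  P1 vs X: payoffs [0, 4] → best response B (payoff 4)
  P1 vs Y: payoffs [1, 5] → best response B (payoff 5)
  P2 vs A: payoffs [2, 4] → best response Y (payoff 4)
  P2 vs B: payoffs [4, 4] → best response X/Y (payoff 4)
Mutual best responses: (B,X), (B,Y) → Nash equilibria.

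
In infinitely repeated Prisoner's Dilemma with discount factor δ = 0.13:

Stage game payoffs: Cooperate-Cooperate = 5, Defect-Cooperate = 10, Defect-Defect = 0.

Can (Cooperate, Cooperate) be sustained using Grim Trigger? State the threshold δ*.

δ* = 0.5; since δ = 0.13 < 0.5, cooperation cannot be sustained

Work:
For Grim Trigger:
Cooperate forever: 5/(1-δ)
Defect then punished: 10 + 0·δ/(1-δ)
Need: 5/(1-δ) ≥ 10 + 0·δ/(1-δ)
Solving: δ ≥ (T-R)/(T-P) = (10-5)/(10-0) = 0.5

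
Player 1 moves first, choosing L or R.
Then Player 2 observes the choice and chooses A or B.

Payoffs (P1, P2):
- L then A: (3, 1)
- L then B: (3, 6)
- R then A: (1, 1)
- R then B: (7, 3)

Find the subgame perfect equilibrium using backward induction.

P1 plays R, P2 plays B after L and B after R; Payoff (7, 3)

Work:
Backward induction:
After L: P2 chooses B → P1 gets 3
After R: P2 chooses B → P1 gets 7
P1 chooses R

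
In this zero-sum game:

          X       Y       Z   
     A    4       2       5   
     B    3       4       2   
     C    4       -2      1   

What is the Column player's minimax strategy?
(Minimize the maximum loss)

Column should play X or Y (all achieve the minimum), value = 4

Work:
Column player minimizes Row's maximum payoff:
Column X: max payoff to Row = 4
Column Y: max payoff to Row = 4
Column Z: max payoff to Row = 5
Minimum is 4, achieved by columns X, Y (tied).
Each of X or Y is a minimax strategy.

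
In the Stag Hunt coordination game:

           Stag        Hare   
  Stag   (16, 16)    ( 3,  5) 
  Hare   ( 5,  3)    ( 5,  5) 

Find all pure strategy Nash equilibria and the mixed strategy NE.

Pure NE: (Stag, Stag) and (Hare, Hare); Mixed NE: p = 0.1538, q = 0.1538

Work:
Check pure NE:
(Stag, Stag): (16, 16) - no unilateral deviation beneficial
(Hare, Hare): (5, 5) - no unilateral deviation beneficial
Mixed NE: P1 plays Stag with p = 0.1538, P2 plays Stag with q = 0.1538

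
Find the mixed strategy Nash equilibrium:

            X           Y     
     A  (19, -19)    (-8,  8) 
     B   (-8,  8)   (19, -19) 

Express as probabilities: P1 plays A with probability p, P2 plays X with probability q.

p = 0.5, q = 0.5

Work:
Find probabilities that make opponent indifferent:
P2 chooses q to make P1 indifferent between A and B
P1 chooses p to make P2 indifferent between X and Y
Mixed NE: P1 plays (A: 0.5, B: 0.5), P2 plays (X: 0.5, Y: 0.5)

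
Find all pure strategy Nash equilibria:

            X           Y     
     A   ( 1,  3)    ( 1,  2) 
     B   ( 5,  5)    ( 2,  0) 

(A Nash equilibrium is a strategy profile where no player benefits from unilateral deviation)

Nash equilibrium: (B, X)

Work:
Best responses:
  P1 vs X: payoffs [1, 5] → best response B (payoff 5)
  P1 vs Y: payoffs [1, 2] → best response B (payoff 2)
  P2 vs A: payoffs [3, 2] → best response X (payoff 3)
  P2 vs B: payoffs [5, 0] → best response X (payoff 5)
Mutual best responses: (B,X) → Nash equilibria.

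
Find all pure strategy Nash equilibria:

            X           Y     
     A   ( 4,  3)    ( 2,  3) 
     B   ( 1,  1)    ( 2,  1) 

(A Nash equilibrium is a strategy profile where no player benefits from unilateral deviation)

Nash equilibrium: (A, X), (A, Y), (B, Y)

Work:
Best responses:
  P1 vs X: payoffs [4, 1] → best response A (payoff 4)
  P1 vs Y: payoffs [2, 2] → best response A/B (payoff 2)
  P2 vs A: payoffs [3, 3] → best response X/Y (payoff 3)
  P2 vs B: payoffs [1, 1] → best response X/Y (payoff 1)
Mutual best responses: (A,X), (A,Y), (B,Y) → Nash equilibria.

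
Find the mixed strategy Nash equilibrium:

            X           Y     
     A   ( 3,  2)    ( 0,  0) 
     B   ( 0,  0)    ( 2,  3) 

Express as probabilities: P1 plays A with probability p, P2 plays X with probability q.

p = 0.6, q = 0.4

Work:
Find probabilities that make opponent indifferent:
P2 chooses q to make P1 indifferent between A and B
P1 chooses p to make P2 indifferent between X and Y
Mixed NE: P1 plays (A: 0.6, B: 0.4), P2 plays (X: 0.4, Y: 0.6)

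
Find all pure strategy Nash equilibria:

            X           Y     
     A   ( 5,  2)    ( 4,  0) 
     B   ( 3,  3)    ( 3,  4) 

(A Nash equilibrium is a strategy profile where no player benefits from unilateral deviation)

Nash equilibrium: (A, X)

Work:
Best responses:
  P1 vs X: payoffs [5, 3] → best response A (payoff 5)
  P1 vs Y: payoffs [4, 3] → best response A (payoff 4)
  P2 vs A: payoffs [2, 0] → best response X (payoff 2)
  P2 vs B: payoffs [3, 4] → best response Y (payoff 4)
Mutual best responses: (A,X) → Nash equilibria.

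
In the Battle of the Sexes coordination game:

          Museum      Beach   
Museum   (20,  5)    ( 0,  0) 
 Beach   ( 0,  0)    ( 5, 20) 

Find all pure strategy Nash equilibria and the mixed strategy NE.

Pure NE: (Museum, Museum) and (Beach, Beach); Mixed NE: p = 0.8, q = 0.2

Work:
Check pure NE:
(Museum, Museum): (20, 5) - no unilateral deviation beneficial
(Beach, Beach): (5, 20) - no unilateral deviation beneficial
Mixed NE: P1 plays Museum with p = 0.8, P2 plays Museum with q = 0.2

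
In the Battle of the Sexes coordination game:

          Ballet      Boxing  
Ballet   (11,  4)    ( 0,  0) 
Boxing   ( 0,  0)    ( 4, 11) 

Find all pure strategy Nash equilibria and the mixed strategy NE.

Pure NE: (Ballet, Ballet) and (Boxing, Boxing); Mixed NE: p = 0.7333, q = 0.2667

Work:
Check pure NE:
(Ballet, Ballet): (11, 4) - no unilateral deviation beneficial
(Boxing, Boxing): (4, 11) - no unilateral deviation beneficial
Mixed NE: P1 plays Ballet with p = 0.7333, P2 plays Ballet with q = 0.2667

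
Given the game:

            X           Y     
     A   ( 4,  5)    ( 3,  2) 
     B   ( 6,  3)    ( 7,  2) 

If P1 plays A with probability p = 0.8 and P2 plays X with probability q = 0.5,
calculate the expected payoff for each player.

E[P1] = 4.1, E[P2] = 3.3

Work:
E[P1] = p·q·π₁(A,X) + p·(1-q)·π₁(A,Y) + (1-p)·q·π₁(B,X) + (1-p)·(1-q)·π₁(B,Y)
= 0.8·0.5·4 + 0.8·0.5·3 + 0.2·0.5·6 + 0.2·0.5·7
= 4.1

E[P2] = 3.3 (similar calculation)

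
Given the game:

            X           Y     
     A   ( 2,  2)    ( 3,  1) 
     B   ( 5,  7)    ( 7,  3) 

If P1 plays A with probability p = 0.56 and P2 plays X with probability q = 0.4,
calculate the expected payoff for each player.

E[P1] = 4.184, E[P2] = 2.808

Work:
E[P1] = p·q·π₁(A,X) + p·(1-q)·π₁(A,Y) + (1-p)·q·π₁(B,X) + (1-p)·(1-q)·π₁(B,Y)
= 0.56·0.4·2 + 0.56·0.6·3 + 0.44·0.4·5 + 0.44·0.6·7
= 4.184

E[P2] = 2.808 (similar calculation)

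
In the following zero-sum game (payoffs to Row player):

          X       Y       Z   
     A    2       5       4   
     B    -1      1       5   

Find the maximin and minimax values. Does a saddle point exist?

Maximin = 2, Minimax = 2, Saddle: True

Work:
Row minimums: [2, -1] → maximin = 2
Column maximums: [2, 5, 5] → minimax = 2
Saddle point exists! Game value = 2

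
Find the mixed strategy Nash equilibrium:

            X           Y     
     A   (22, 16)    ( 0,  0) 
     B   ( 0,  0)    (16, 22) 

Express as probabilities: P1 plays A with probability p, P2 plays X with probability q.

p = 0.5789, q = 0.4211

Work:
Find probabilities that make opponent indifferent:
P2 chooses q to make P1 indifferent between A and B
P1 chooses p to make P2 indifferent between X and Y
Mixed NE: P1 plays (A: 0.5789, B: 0.4211), P2 plays (X: 0.4211, Y: 0.5789)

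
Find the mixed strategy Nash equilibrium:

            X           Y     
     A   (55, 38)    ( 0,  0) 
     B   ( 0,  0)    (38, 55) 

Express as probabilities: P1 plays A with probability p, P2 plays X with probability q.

p = 0.5914, q = 0.4086

Work:
Find probabilities that make opponent indifferent:
P2 chooses q to make P1 indifferent between A and B
P1 chooses p to make P2 indifferent between X and Y
Mixed NE: P1 plays (A: 0.5914, B: 0.4086), P2 plays (X: 0.4086, Y: 0.5914)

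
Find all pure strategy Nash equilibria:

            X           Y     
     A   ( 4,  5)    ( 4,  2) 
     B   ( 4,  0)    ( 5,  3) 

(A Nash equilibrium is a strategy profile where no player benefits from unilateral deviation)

Nash equilibrium: (A, X), (B, Y)

Work:
Best responses:
  P1 vs X: payoffs [4, 4] → best response A/B (payoff 4)
  P1 vs Y: payoffs [4, 5] → best response B (payoff 5)
  P2 vs A: payoffs [5, 2] → best response X (payoff 5)
  P2 vs B: payoffs [0, 3] → best response Y (payoff 3)
Mutual best responses: (A,X), (B,Y) → Nash equilibria.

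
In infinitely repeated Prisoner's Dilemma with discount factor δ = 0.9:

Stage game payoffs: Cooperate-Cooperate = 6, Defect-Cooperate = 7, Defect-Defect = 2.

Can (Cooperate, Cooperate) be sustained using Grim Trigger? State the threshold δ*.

δ* = 0.2; since δ = 0.9 ≥ 0.2, cooperation can be sustained

Work:
For Grim Trigger:
Cooperate forever: 6/(1-δ)
Defect then punished: 7 + 2·δ/(1-δ)
Need: 6/(1-δ) ≥ 7 + 2·δ/(1-δ)
Solving: δ ≥ (T-R)/(T-P) = (7-6)/(7-2) = 0.2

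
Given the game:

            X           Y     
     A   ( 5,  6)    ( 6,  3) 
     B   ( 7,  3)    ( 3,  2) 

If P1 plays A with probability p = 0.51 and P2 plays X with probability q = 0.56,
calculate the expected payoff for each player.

E[P1] = 5.342, E[P2] = 3.6412

Work:
E[P1] = p·q·π₁(A,X) + p·(1-q)·π₁(A,Y) + (1-p)·q·π₁(B,X) + (1-p)·(1-q)·π₁(B,Y)
= 0.51·0.56·5 + 0.51·0.44·6 + 0.49·0.56·7 + 0.49·0.44·3
= 5.342

E[P2] = 3.6412 (similar calculation)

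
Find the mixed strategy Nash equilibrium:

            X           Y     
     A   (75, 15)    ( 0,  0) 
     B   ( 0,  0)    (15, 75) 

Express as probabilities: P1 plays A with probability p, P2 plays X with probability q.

p = 0.8333, q = 0.1667

Work:
Find probabilities that make opponent indifferent:
P2 chooses q to make P1 indifferent between A and B
P1 chooses p to make P2 indifferent between X and Y
Mixed NE: P1 plays (A: 0.8333, B: 0.1667), P2 plays (X: 0.1667, Y: 0.8333)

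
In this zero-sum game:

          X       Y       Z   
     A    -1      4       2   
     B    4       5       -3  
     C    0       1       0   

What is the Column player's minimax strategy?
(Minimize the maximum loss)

Column should play Z, value = 2

Work:
Column player minimizes Row's maximum payoff:
Column X: max payoff to Row = 4
Column Y: max payoff to Row = 5
Column Z: max payoff to Row = 2
Minimum is 2, achieved by column Z.
Minimax strategy: Z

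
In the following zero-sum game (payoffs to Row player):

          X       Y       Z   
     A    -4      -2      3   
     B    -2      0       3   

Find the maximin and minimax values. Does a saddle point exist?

Maximin = -2, Minimax = -2, Saddle: True

Work:
Row minimums: [-4, -2] → maximin = -2
Column maximums: [-2, 0, 3] → minimax = -2
Saddle point exists! Game value = -2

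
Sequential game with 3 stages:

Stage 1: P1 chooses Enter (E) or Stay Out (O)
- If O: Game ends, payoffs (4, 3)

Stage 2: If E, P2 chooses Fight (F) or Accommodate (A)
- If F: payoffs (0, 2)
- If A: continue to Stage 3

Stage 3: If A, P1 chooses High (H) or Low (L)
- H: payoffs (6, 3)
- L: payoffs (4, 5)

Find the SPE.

SPE: (E, A, H); Outcome (6, 3)

Work:
Stage 3: P1 chooses H (6 vs 4)
Stage 2: P2: F->2, A->3 (anticipating H). Choose A
Stage 1: P1: O->4, E->6 (anticipating A, H). Choose E
SPE path: E -> A -> H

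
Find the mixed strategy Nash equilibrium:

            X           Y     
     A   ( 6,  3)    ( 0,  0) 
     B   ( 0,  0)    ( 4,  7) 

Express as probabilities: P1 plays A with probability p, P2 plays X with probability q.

p = 0.7, q = 0.4

Work:
Find probabilities that make opponent indifferent:
P2 chooses q to make P1 indifferent between A and B
P1 chooses p to make P2 indifferent between X and Y
Mixed NE: P1 plays (A: 0.7, B: 0.3), P2 plays (X: 0.4, Y: 0.6)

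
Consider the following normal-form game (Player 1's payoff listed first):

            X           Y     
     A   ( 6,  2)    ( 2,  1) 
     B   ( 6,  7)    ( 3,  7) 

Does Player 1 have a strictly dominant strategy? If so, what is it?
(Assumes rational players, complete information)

No strictly dominant strategy exists for Player 1

Work:
A strategy strictly dominates another if it gives a strictly higher payoff against every opponent action. Compare each pair of P1's strategies column-by-column:
  A vs B: [6 vs 6, 2 vs 3] → A does not strictly dominate B (column X: 6 ≤ 6)
  B vs A: [6 vs 6, 3 vs 2] → B does not strictly dominate A (column X: 6 ≤ 6)
No single strategy strictly dominates all others → no strictly dominant strategy.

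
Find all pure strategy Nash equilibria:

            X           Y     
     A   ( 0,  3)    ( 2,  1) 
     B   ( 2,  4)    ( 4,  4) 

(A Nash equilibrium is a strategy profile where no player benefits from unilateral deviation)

Nash equilibrium: (B, X), (B, Y)

Work:
Best responses:
  P1 vs X: payoffs [0, 2] → best response B (payoff 2)
  P1 vs Y: payoffs [2, 4] → best response B (payoff 4)
  P2 vs A: payoffs [3, 1] → best response X (payoff 3)
  P2 vs B: payoffs [4, 4] → best response X/Y (payoff 4)
Mutual best responses: (B,X), (B,Y) → Nash equilibria.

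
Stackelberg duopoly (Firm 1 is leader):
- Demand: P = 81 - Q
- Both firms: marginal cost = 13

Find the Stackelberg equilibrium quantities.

q₁* (leader) = 34.0, q₂* (follower) = 17.0

Work:
Follower's reaction: q₂ = (a - c - q₁)/2
Leader substitutes: π₁ = q₁·(a - q₁ - (a-c-q₁)/2 - c)
FOC: q₁* = (81 - 13)/2 = 34.00
Then: q₂* = (81 - 13 - 34.0)/2 = 17.00
Leader has first-mover advantage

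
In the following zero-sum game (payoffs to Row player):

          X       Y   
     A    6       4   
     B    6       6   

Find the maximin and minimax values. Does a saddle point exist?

Maximin = 6, Minimax = 6, Saddle: True

Work:
Row minimums: [4, 6] → maximin = 6
Column maximums: [6, 6] → minimax = 6
Saddle point exists! Game value = 6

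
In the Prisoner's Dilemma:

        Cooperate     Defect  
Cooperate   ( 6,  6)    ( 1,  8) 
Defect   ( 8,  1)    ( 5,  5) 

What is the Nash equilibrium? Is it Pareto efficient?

(Defect, Defect) is NE; not Pareto efficient

Work:
Defect dominates Cooperate for both players:
If P2 cooperates: Defect (8) > Cooperate (6)
If P2 defects: Defect (5) > Cooperate (1)
NE: (Defect, Defect) with payoff (5, 5)
But (Cooperate, Cooperate) = (6, 6) Pareto dominates (5, 5)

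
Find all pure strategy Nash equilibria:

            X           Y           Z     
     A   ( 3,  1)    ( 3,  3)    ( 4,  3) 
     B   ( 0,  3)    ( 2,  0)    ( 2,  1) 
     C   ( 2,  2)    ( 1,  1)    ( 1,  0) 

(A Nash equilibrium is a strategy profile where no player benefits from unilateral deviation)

Nash equilibrium: (A, Y), (A, Z)

Work:
Best responses:
  P1 vs X: payoffs [3, 0, 2] → best response A (payoff 3)
  P1 vs Y: payoffs [3, 2, 1] → best response A (payoff 3)
  P1 vs Z: payoffs [4, 2, 1] → best response A (payoff 4)
  P2 vs A: payoffs [1, 3, 3] → best response Y/Z (payoff 3)
  P2 vs B: payoffs [3, 0, 1] → best response X (payoff 3)
  P2 vs C: payoffs [2, 1, 0] → best response X (payoff 2)
Mutual best responses: (A,Y), (A,Z) → Nash equilibria.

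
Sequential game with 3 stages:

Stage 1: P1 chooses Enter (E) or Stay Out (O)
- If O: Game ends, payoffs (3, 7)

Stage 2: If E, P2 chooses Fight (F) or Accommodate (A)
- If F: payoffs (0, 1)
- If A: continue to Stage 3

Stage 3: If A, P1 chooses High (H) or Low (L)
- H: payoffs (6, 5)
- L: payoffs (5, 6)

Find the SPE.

SPE: (E, A, H); Outcome (6, 5)

Work:
Stage 3: P1 chooses H (6 vs 5)
Stage 2: P2: F->1, A->5 (anticipating H). Choose A
Stage 1: P1: O->3, E->6 (anticipating A, H). Choose E
SPE path: E -> A -> H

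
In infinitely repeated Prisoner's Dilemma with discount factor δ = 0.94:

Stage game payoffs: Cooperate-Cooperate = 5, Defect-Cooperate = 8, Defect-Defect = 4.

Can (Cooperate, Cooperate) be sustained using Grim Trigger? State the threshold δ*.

δ* = 0.75; since δ = 0.94 ≥ 0.75, cooperation can be sustained

Work:
For Grim Trigger:
Cooperate forever: 5/(1-δ)
Defect then punished: 8 + 4·δ/(1-δ)
Need: 5/(1-δ) ≥ 8 + 4·δ/(1-δ)
Solving: δ ≥ (T-R)/(T-P) = (8-5)/(8-4) = 0.75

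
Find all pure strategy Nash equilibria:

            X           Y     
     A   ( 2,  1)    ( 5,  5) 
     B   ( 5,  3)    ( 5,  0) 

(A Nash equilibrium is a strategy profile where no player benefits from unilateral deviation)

Nash equilibrium: (A, Y), (B, X)

Work:
Best responses:
  P1 vs X: payoffs [2, 5] → best response B (payoff 5)
  P1 vs Y: payoffs [5, 5] → best response A/B (payoff 5)
  P2 vs A: payoffs [1, 5] → best response Y (payoff 5)
  P2 vs B: payoffs [3, 0] → best response X (payoff 3)
Mutual best responses: (A,Y), (B,X) → Nash equilibria.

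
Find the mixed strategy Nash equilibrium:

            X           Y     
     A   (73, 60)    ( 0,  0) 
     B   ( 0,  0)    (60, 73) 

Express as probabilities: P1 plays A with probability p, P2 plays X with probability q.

p = 0.5489, q = 0.4511

Work:
Find probabilities that make opponent indifferent:
P2 chooses q to make P1 indifferent between A and B
P1 chooses p to make P2 indifferent between X and Y
Mixed NE: P1 plays (A: 0.5489, B: 0.4511), P2 plays (X: 0.4511, Y: 0.5489)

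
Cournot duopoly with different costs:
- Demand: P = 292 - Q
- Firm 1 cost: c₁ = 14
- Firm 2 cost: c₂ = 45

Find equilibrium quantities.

q₁* = 103.0, q₂* = 72.0

Work:
Reaction: q₁ = (292 - 14 - q₂)/2
Reaction: q₂ = (292 - 45 - q₁)/2
Solve simultaneously:
q₁* = (292 - 2×14 + 45)/3 = 103.0
q₂* = (292 - 2×45 + 14)/3 = 72.0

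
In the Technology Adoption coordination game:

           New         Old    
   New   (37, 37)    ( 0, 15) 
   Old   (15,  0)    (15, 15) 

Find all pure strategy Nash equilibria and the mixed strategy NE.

Pure NE: (New, New) and (Old, Old); Mixed NE: p = 0.4054, q = 0.4054

Work:
Check pure NE:
(New, New): (37, 37) - no unilateral deviation beneficial
(Old, Old): (15, 15) - no unilateral deviation beneficial
Mixed NE: P1 plays New with p = 0.4054, P2 plays New with q = 0.4054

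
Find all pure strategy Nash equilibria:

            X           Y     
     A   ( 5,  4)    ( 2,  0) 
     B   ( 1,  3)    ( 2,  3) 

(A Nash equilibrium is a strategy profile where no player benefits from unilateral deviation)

Nash equilibrium: (A, X), (B, Y)

Work:
Best responses:
  P1 vs X: payoffs [5, 1] → best response A (payoff 5)
  P1 vs Y: payoffs [2, 2] → best response A/B (payoff 2)
  P2 vs A: payoffs [4, 0] → best response X (payoff 4)
  P2 vs B: payoffs [3, 3] → best response X/Y (payoff 3)
Mutual best responses: (A,X), (B,Y) → Nash equilibria.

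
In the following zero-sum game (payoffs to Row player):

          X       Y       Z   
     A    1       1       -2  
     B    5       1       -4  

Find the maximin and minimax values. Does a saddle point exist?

Maximin = -2, Minimax = -2, Saddle: True

Work:
Row minimums: [-2, -4] → maximin = -2
Column maximums: [5, 1, -2] → minimax = -2
Saddle point exists! Game value = -2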